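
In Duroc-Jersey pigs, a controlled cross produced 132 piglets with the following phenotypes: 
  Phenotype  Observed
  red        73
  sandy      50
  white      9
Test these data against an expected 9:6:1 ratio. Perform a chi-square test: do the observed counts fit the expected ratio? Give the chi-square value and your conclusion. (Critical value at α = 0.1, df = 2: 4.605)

Under the 9:6:1 hypothesis (Σ ratio = 16, N = 132):
  red: 132 × 9/16 = 74.25
  sandy: 132 × 6/16 = 49.5
  white: 132 × 1/16 = 8.25
χ² = Σ (O − E)² / E
  red: (73 − 74.25)² / 74.25 = 0.0210
  sandy: (50 − 49.5)² / 49.5 = 0.0051
  white: (9 − 8.25)² / 8.25 = 0.0682
χ² = 0.0210 + 0.0051 + 0.0682 = 0.0943 ≈ 0.094
Degrees of freedom = 3 − 1 = 2; critical value at α = 0.1 is 4.605.
Since 0.094 < 4.605, we fail to reject the null hypothesis — the data are consistent with the 9:6:1 ratio.

0.094; consistent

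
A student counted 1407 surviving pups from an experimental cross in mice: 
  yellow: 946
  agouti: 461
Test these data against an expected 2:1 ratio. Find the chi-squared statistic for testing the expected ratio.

Total ratio parts = 3. Expected numbers out of 1407:
  yellow: 1407 × 2/3 = 938
  agouti: 1407 × 1/3 = 469
χ² = Σ (O − E)² / E
  yellow: (946 − 938)² / 938 = 0.0682
  agouti: (461 − 469)² / 469 = 0.1365
χ² = 0.0682 + 0.1365 = 0.2047 ≈ 0.205

0.205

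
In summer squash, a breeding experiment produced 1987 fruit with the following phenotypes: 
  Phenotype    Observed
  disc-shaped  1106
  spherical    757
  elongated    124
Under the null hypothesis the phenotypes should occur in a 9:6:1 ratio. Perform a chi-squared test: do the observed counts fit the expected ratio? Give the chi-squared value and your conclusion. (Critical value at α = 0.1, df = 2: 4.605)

Expected counts for N = 1987 under a 9:6:1 ratio (total parts = 16):
  disc-shaped: 1987 × 9/16 = 1117.6875
  spherical: 1987 × 6/16 = 745.125
  elongated: 1987 × 1/16 = 124.1875
χ² = Σ (O − E)² / E
  disc-shaped: (1106 − 1117.6875)² / 1117.6875 = 0.1222
  spherical: (757 − 745.125)² / 745.125 = 0.1893
  elongated: (124 − 124.1875)² / 124.1875 = 0.0003
χ² = 0.1222 + 0.1893 + 0.0003 = 0.3118 ≈ 0.312
Degrees of freedom = 3 − 1 = 2; critical value at α = 0.1 is 4.605.
Since 0.312 < 4.605, we fail to reject the null hypothesis — the data are consistent with the 9:6:1 ratio.

0.312; consistent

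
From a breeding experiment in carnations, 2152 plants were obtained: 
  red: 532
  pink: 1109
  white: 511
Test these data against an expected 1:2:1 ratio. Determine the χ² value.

2.434

Under the 1:2:1 hypothesis (Σ ratio = 4, N = 2152):
  red: 2152 × 1/4 = 538
  pink: 2152 × 2/4 = 1076
  white: 2152 × 1/4 = 538
χ² = Σ (O − E)² / E
  red: (532 − 538)² / 538 = 0.0669
  pink: (1109 − 1076)² / 1076 = 1.0121
  white: (511 − 538)² / 538 = 1.3550
χ² = 0.0669 + 1.0121 + 1.3550 = 2.434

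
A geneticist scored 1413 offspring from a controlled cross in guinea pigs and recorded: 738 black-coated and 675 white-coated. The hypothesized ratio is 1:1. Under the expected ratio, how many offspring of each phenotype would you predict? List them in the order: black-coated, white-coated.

Expected counts for N = 1413 under a 1:1 ratio (total parts = 2):
  black-coated: 1413 × 1/2 = 706.5
  white-coated: 1413 × 1/2 = 706.5

706.5, 706.5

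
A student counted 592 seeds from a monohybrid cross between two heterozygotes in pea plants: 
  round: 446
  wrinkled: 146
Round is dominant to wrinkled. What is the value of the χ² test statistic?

For a monohybrid cross between heterozygotes with complete dominance, the expected phenotypic ratio is 3:1.
Total ratio parts = 4. Expected numbers out of 592:
  round: 592 × 3/4 = 444
  wrinkled: 592 × 1/4 = 148
χ² = Σ (O − E)² / E
  round: (446 − 444)² / 444 = 0.0090
  wrinkled: (146 − 148)² / 148 = 0.0270
χ² = 0.0090 + 0.0270 = 0.036

0.036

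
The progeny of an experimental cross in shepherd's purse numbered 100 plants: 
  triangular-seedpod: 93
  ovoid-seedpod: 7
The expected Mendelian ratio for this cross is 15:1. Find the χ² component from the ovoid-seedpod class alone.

Total ratio parts = 16. Expected numbers out of 100:
  triangular-seedpod: 100 × 15/16 = 93.75
  ovoid-seedpod: 100 × 1/16 = 6.25
Contribution of ovoid-seedpod: (7 − 6.25)² / 6.25 = 0.0900

0.090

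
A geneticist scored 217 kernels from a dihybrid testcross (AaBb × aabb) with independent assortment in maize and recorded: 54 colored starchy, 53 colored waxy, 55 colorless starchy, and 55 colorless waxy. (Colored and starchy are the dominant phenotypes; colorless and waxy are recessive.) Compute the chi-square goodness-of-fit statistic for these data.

0.051

A dihybrid testcross with independent assortment gives a 1:1:1:1 ratio.
Expected counts for N = 217 under a 1:1:1:1 ratio (total parts = 4):
  colored starchy: 217 × 1/4 = 54.25
  colored waxy: 217 × 1/4 = 54.25
  colorless starchy: 217 × 1/4 = 54.25
  colorless waxy: 217 × 1/4 = 54.25
χ² = Σ (O − E)² / E
  colored starchy: (54 − 54.25)² / 54.25 = 0.0012
  colored waxy: (53 − 54.25)² / 54.25 = 0.0288
  colorless starchy: (55 − 54.25)² / 54.25 = 0.0104
  colorless waxy: (55 − 54.25)² / 54.25 = 0.0104
χ² = 0.0012 + 0.0288 + 0.0104 + 0.0104 = 0.0508 ≈ 0.051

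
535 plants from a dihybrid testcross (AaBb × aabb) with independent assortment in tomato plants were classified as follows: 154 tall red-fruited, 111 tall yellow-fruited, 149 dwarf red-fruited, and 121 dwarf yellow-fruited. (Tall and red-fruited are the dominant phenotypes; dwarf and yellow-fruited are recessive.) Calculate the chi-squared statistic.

A dihybrid testcross with independent assortment gives a 1:1:1:1 ratio.
Expected counts for N = 535 under a 1:1:1:1 ratio (total parts = 4):
  tall red-fruited: 535 × 1/4 = 133.75
  tall yellow-fruited: 535 × 1/4 = 133.75
  dwarf red-fruited: 535 × 1/4 = 133.75
  dwarf yellow-fruited: 535 × 1/4 = 133.75
χ² = Σ (O − E)² / E
  tall red-fruited: (154 − 133.75)² / 133.75 = 3.0659
  tall yellow-fruited: (111 − 133.75)² / 133.75 = 3.8696
  dwarf red-fruited: (149 − 133.75)² / 133.75 = 1.7388
  dwarf yellow-fruited: (121 − 133.75)² / 133.75 = 1.2154
χ² = 3.0659 + 3.8696 + 1.7388 + 1.2154 = 9.8897 ≈ 9.890

9.890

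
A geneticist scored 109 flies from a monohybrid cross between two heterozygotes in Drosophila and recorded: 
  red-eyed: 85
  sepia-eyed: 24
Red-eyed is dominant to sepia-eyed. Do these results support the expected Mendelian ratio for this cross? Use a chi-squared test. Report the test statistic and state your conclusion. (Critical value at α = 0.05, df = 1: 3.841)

0.517; consistent

For a monohybrid cross between heterozygotes with complete dominance, the expected phenotypic ratio is 3:1.
Total ratio parts = 4. Expected numbers out of 109:
  red-eyed: 109 × 3/4 = 81.75
  sepia-eyed: 109 × 1/4 = 27.25
χ² = Σ (O − E)² / E
  red-eyed: (85 − 81.75)² / 81.75 = 0.1292
  sepia-eyed: (24 − 27.25)² / 27.25 = 0.3876
χ² = 0.1292 + 0.3876 = 0.5168 ≈ 0.517
Degrees of freedom = 2 − 1 = 1; critical value at α = 0.05 is 3.841.
Since 0.517 < 3.841, we fail to reject the null hypothesis — the data are consistent with the 3:1 ratio.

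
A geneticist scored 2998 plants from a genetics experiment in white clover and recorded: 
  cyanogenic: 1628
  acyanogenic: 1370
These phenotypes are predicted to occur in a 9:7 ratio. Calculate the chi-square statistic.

Expected counts for N = 2998 under a 9:7 ratio (total parts = 16):
  cyanogenic: 2998 × 9/16 = 1686.375
  acyanogenic: 2998 × 7/16 = 1311.625
χ² = Σ (O − E)² / E
  cyanogenic: (1628 − 1686.375)² / 1686.375 = 2.0207
  acyanogenic: (1370 − 1311.625)² / 1311.625 = 2.5980
χ² = 2.0207 + 2.5980 = 4.6187 ≈ 4.619

4.619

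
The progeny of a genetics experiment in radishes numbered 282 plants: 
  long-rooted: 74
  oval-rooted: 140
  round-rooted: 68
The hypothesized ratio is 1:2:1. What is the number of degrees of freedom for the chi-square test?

2

A goodness-of-fit test with 3 phenotype classes has df = 3 − 1 = 2.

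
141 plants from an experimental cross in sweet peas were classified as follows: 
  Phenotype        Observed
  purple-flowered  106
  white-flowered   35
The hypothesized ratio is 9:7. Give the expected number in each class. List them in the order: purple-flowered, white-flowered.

Total ratio parts = 16. Expected numbers out of 141:
  purple-flowered: 141 × 9/16 = 79.3125
  white-flowered: 141 × 7/16 = 61.6875

79.3125, 61.6875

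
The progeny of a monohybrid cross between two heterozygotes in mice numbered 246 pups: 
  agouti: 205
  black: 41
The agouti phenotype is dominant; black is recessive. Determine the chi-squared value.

For a monohybrid cross between heterozygotes with complete dominance, the expected phenotypic ratio is 3:1.
Total ratio parts = 4. Expected numbers out of 246:
  agouti: 246 × 3/4 = 184.5
  black: 246 × 1/4 = 61.5
χ² = Σ (O − E)² / E
  agouti: (205 − 184.5)² / 184.5 = 2.2778
  black: (41 − 61.5)² / 61.5 = 6.8333
χ² = 2.2778 + 6.8333 = 9.1111 ≈ 9.111

9.111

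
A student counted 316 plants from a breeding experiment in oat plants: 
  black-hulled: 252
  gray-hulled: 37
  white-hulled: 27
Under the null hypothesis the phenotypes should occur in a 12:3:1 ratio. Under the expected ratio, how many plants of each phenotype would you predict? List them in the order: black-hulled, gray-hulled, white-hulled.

237, 59.25, 19.75

Expected counts for N = 316 under a 12:3:1 ratio (total parts = 16):
  black-hulled: 316 × 12/16 = 237
  gray-hulled: 316 × 3/16 = 59.25
  white-hulled: 316 × 1/16 = 19.75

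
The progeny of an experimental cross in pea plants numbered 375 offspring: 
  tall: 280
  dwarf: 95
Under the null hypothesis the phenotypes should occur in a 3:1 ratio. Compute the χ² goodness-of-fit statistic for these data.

0.022

The 3:1 ratio has 4 parts, so with N = 375 the expected counts are:
  tall: 375 × 3/4 = 281.25
  dwarf: 375 × 1/4 = 93.75
χ² = Σ (O − E)² / E
  tall: (280 − 281.25)² / 281.25 = 0.0056
  dwarf: (95 − 93.75)² / 93.75 = 0.0167
χ² = 0.0056 + 0.0167 = 0.0223 ≈ 0.022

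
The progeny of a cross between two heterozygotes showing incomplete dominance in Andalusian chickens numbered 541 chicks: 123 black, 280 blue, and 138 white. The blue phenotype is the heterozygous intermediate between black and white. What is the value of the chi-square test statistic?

With incomplete dominance, a heterozygote × heterozygote cross gives a 1:2:1 phenotypic ratio.
Total ratio parts = 4. Expected numbers out of 541:
  black: 541 × 1/4 = 135.25
  blue: 541 × 2/4 = 270.5
  white: 541 × 1/4 = 135.25
χ² = Σ (O − E)² / E
  black: (123 − 135.25)² / 135.25 = 1.1095
  blue: (280 − 270.5)² / 270.5 = 0.3336
  white: (138 − 135.25)² / 135.25 = 0.0559
χ² = 1.1095 + 0.3336 + 0.0559 = 1.499

1.499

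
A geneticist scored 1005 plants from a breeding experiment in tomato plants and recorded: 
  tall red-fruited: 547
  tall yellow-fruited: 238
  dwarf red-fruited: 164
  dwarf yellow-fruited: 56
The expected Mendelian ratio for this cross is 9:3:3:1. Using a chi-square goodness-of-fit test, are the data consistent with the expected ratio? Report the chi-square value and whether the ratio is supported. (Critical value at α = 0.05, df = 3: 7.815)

17.537; not consistent

Total ratio parts = 16. Expected numbers out of 1005:
  tall red-fruited: 1005 × 9/16 = 565.3125
  tall yellow-fruited: 1005 × 3/16 = 188.4375
  dwarf red-fruited: 1005 × 3/16 = 188.4375
  dwarf yellow-fruited: 1005 × 1/16 = 62.8125
χ² = Σ (O − E)² / E
  tall red-fruited: (547 − 565.3125)² / 565.3125 = 0.5932
  tall yellow-fruited: (238 − 188.4375)² / 188.4375 = 13.0358
  dwarf red-fruited: (164 − 188.4375)² / 188.4375 = 3.1692
  dwarf yellow-fruited: (56 − 62.8125)² / 62.8125 = 0.7389
χ² = 0.5932 + 13.0358 + 3.1692 + 0.7389 = 17.5371 ≈ 17.537
Degrees of freedom = 4 − 1 = 3; critical value at α = 0.05 is 7.815.
Since 17.537 > 7.815, we reject the null hypothesis — the data do not fit the 9:3:3:1 ratio.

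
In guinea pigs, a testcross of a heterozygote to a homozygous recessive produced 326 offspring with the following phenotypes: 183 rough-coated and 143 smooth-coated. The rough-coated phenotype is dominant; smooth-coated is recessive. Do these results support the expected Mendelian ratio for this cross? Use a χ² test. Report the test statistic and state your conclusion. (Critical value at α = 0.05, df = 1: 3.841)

A testcross of a heterozygote (Aa × aa) gives a 1:1 phenotypic ratio.
The 1:1 ratio has 2 parts, so with N = 326 the expected counts are:
  rough-coated: 326 × 1/2 = 163
  smooth-coated: 326 × 1/2 = 163
χ² = Σ (O − E)² / E
  rough-coated: (183 − 163)² / 163 = 2.4540
  smooth-coated: (143 − 163)² / 163 = 2.4540
χ² = 2.4540 + 2.4540 = 4.908
Degrees of freedom = 2 − 1 = 1; critical value at α = 0.05 is 3.841.
Since 4.908 > 3.841, we reject the null hypothesis — the data do not fit the 1:1 ratio.

4.908; not consistent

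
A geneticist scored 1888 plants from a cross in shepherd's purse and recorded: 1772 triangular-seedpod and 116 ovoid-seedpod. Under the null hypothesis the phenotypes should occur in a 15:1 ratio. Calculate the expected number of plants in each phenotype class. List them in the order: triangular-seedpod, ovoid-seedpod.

1770, 118

Total ratio parts = 16. Expected numbers out of 1888:
  triangular-seedpod: 1888 × 15/16 = 1770
  ovoid-seedpod: 1888 × 1/16 = 118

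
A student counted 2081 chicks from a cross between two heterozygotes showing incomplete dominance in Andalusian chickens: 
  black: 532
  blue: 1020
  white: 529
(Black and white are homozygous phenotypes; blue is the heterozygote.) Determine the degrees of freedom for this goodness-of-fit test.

With incomplete dominance, a heterozygote × heterozygote cross gives a 1:2:1 phenotypic ratio.
A goodness-of-fit test with 3 phenotype classes has df = 3 − 1 = 2.

2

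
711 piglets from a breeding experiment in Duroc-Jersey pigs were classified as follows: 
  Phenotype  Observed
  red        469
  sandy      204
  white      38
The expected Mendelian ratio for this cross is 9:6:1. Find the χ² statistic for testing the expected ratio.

Expected counts for N = 711 under a 9:6:1 ratio (total parts = 16):
  red: 711 × 9/16 = 399.9375
  sandy: 711 × 6/16 = 266.625
  white: 711 × 1/16 = 44.4375
χ² = Σ (O − E)² / E
  red: (469 − 399.9375)² / 399.9375 = 11.9259
  sandy: (204 − 266.625)² / 266.625 = 14.7094
  white: (38 − 44.4375)² / 44.4375 = 0.9326
χ² = 11.9259 + 14.7094 + 0.9326 = 27.5679 ≈ 27.568

27.568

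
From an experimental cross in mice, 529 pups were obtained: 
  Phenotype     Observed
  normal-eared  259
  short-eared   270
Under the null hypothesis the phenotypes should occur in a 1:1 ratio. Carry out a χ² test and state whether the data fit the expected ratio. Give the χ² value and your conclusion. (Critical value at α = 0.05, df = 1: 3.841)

The 1:1 ratio has 2 parts, so with N = 529 the expected counts are:
  normal-eared: 529 × 1/2 = 264.5
  short-eared: 529 × 1/2 = 264.5
χ² = Σ (O − E)² / E
  normal-eared: (259 − 264.5)² / 264.5 = 0.1144
  short-eared: (270 − 264.5)² / 264.5 = 0.1144
χ² = 0.1144 + 0.1144 = 0.2288 ≈ 0.229
Degrees of freedom = 2 − 1 = 1; critical value at α = 0.05 is 3.841.
Since 0.229 < 3.841, we fail to reject the null hypothesis — the data are consistent with the 1:1 ratio.

0.229; consistent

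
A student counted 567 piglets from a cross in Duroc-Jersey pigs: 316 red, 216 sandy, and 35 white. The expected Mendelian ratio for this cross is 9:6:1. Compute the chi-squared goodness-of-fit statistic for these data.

Under the 9:6:1 hypothesis (Σ ratio = 16, N = 567):
  red: 567 × 9/16 = 318.9375
  sandy: 567 × 6/16 = 212.625
  white: 567 × 1/16 = 35.4375
χ² = Σ (O − E)² / E
  red: (316 − 318.9375)² / 318.9375 = 0.0271
  sandy: (216 − 212.625)² / 212.625 = 0.0536
  white: (35 − 35.4375)² / 35.4375 = 0.0054
χ² = 0.0271 + 0.0536 + 0.0054 = 0.0861 ≈ 0.086

0.086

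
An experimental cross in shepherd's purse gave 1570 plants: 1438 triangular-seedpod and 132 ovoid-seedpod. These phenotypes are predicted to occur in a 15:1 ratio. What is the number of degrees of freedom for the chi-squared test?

A goodness-of-fit test with 2 phenotype classes has df = 2 − 1 = 1.

1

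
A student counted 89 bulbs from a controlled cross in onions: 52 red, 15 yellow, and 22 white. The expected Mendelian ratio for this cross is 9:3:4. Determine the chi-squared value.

Under the 9:3:4 hypothesis (Σ ratio = 16, N = 89):
  red: 89 × 9/16 = 50.0625
  yellow: 89 × 3/16 = 16.6875
  white: 89 × 4/16 = 22.25
χ² = Σ (O − E)² / E
  red: (52 − 50.0625)² / 50.0625 = 0.0750
  yellow: (15 − 16.6875)² / 16.6875 = 0.1706
  white: (22 − 22.25)² / 22.25 = 0.0028
χ² = 0.0750 + 0.1706 + 0.0028 = 0.2484 ≈ 0.248

0.248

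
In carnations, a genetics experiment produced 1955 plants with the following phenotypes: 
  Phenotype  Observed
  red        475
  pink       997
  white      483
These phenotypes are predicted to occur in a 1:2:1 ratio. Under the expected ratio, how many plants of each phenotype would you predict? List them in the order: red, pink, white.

Expected counts for N = 1955 under a 1:2:1 ratio (total parts = 4):
  red: 1955 × 1/4 = 488.75
  pink: 1955 × 2/4 = 977.5
  white: 1955 × 1/4 = 488.75

488.75, 977.5, 488.75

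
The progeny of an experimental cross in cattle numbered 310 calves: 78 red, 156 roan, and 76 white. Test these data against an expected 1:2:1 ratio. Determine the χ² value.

0.039

Expected counts for N = 310 under a 1:2:1 ratio (total parts = 4):
  red: 310 × 1/4 = 77.5
  roan: 310 × 2/4 = 155
  white: 310 × 1/4 = 77.5
χ² = Σ (O − E)² / E
  red: (78 − 77.5)² / 77.5 = 0.0032
  roan: (156 − 155)² / 155 = 0.0065
  white: (76 − 77.5)² / 77.5 = 0.0290
χ² = 0.0032 + 0.0065 + 0.0290 = 0.0387 ≈ 0.039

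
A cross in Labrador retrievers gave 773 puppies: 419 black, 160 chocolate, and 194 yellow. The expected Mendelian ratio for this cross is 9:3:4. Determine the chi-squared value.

2.143

The 9:3:4 ratio has 16 parts, so with N = 773 the expected counts are:
  black: 773 × 9/16 = 434.8125
  chocolate: 773 × 3/16 = 144.9375
  yellow: 773 × 4/16 = 193.25
χ² = Σ (O − E)² / E
  black: (419 − 434.8125)² / 434.8125 = 0.5750
  chocolate: (160 − 144.9375)² / 144.9375 = 1.5654
  yellow: (194 − 193.25)² / 193.25 = 0.0029
χ² = 0.5750 + 1.5654 + 0.0029 = 2.1433 ≈ 2.143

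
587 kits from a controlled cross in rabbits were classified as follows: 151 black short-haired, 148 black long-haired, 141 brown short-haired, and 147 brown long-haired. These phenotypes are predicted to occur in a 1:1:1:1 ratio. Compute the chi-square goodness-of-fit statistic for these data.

Total ratio parts = 4. Expected numbers out of 587:
  black short-haired: 587 × 1/4 = 146.75
  black long-haired: 587 × 1/4 = 146.75
  brown short-haired: 587 × 1/4 = 146.75
  brown long-haired: 587 × 1/4 = 146.75
χ² = Σ (O − E)² / E
  black short-haired: (151 − 146.75)² / 146.75 = 0.1231
  black long-haired: (148 − 146.75)² / 146.75 = 0.0106
  brown short-haired: (141 − 146.75)² / 146.75 = 0.2253
  brown long-haired: (147 − 146.75)² / 146.75 = 0.0004
χ² = 0.1231 + 0.0106 + 0.2253 + 0.0004 = 0.3594 ≈ 0.359

0.359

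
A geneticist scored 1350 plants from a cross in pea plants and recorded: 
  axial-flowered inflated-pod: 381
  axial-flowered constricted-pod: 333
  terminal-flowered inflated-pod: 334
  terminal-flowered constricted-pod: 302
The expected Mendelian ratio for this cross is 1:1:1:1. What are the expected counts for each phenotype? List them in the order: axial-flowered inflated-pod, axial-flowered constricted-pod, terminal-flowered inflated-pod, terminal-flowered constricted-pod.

337.5, 337.5, 337.5, 337.5

Total ratio parts = 4. Expected numbers out of 1350:
  axial-flowered inflated-pod: 1350 × 1/4 = 337.5
  axial-flowered constricted-pod: 1350 × 1/4 = 337.5
  terminal-flowered inflated-pod: 1350 × 1/4 = 337.5
  terminal-flowered constricted-pod: 1350 × 1/4 = 337.5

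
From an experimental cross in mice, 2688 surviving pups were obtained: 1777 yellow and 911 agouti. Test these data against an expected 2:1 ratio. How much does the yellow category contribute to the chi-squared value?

0.126

Under the 2:1 hypothesis (Σ ratio = 3, N = 2688):
  yellow: 2688 × 2/3 = 1792
  agouti: 2688 × 1/3 = 896
Contribution of yellow: (1777 − 1792)² / 1792 = 0.1256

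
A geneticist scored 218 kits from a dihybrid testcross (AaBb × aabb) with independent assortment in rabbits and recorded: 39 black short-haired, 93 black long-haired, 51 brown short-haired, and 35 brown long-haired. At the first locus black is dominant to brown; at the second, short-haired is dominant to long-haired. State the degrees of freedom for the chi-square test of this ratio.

3

A dihybrid testcross with independent assortment gives a 1:1:1:1 ratio.
A goodness-of-fit test with 4 phenotype classes has df = 4 − 1 = 3.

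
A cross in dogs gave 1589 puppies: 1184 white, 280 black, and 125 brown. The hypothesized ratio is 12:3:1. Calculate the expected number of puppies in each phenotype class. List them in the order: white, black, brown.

Expected counts for N = 1589 under a 12:3:1 ratio (total parts = 16):
  white: 1589 × 12/16 = 1191.75
  black: 1589 × 3/16 = 297.9375
  brown: 1589 × 1/16 = 99.3125

1191.75, 297.9375, 99.3125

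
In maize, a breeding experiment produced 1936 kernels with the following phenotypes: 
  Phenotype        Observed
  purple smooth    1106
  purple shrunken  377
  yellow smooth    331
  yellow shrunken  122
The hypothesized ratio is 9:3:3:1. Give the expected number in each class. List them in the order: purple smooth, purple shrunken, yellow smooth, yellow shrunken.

1089, 363, 363, 121

The 9:3:3:1 ratio has 16 parts, so with N = 1936 the expected counts are:
  purple smooth: 1936 × 9/16 = 1089
  purple shrunken: 1936 × 3/16 = 363
  yellow smooth: 1936 × 3/16 = 363
  yellow shrunken: 1936 × 1/16 = 121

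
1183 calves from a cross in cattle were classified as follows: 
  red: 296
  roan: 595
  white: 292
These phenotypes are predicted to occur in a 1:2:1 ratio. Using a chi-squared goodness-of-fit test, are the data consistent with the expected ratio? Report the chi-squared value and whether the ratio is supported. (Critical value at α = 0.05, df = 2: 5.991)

0.068; consistent

Under the 1:2:1 hypothesis (Σ ratio = 4, N = 1183):
  red: 1183 × 1/4 = 295.75
  roan: 1183 × 2/4 = 591.5
  white: 1183 × 1/4 = 295.75
χ² = Σ (O − E)² / E
  red: (296 − 295.75)² / 295.75 = 0.0002
  roan: (595 − 591.5)² / 591.5 = 0.0207
  white: (292 − 295.75)² / 295.75 = 0.0475
χ² = 0.0002 + 0.0207 + 0.0475 = 0.0684 ≈ 0.068
Degrees of freedom = 3 − 1 = 2; critical value at α = 0.05 is 5.991.
Since 0.068 < 5.991, we fail to reject the null hypothesis — the data are consistent with the 1:2:1 ratio.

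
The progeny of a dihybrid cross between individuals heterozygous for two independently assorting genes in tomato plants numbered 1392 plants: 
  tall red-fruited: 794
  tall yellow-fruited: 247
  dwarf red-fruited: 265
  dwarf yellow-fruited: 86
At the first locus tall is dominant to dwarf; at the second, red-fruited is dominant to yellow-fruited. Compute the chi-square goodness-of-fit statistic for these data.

A dihybrid F₂ with independent assortment and complete dominance at both loci gives a 9:3:3:1 phenotypic ratio.
The 9:3:3:1 ratio has 16 parts, so with N = 1392 the expected counts are:
  tall red-fruited: 1392 × 9/16 = 783
  tall yellow-fruited: 1392 × 3/16 = 261
  dwarf red-fruited: 1392 × 3/16 = 261
  dwarf yellow-fruited: 1392 × 1/16 = 87
χ² = Σ (O − E)² / E
  tall red-fruited: (794 − 783)² / 783 = 0.1545
  tall yellow-fruited: (247 − 261)² / 261 = 0.7510
  dwarf red-fruited: (265 − 261)² / 261 = 0.0613
  dwarf yellow-fruited: (86 − 87)² / 87 = 0.0115
χ² = 0.1545 + 0.7510 + 0.0613 + 0.0115 = 0.9783 ≈ 0.978

0.978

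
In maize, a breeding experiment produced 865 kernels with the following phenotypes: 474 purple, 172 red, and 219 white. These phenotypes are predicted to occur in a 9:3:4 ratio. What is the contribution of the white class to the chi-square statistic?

Total ratio parts = 16. Expected numbers out of 865:
  purple: 865 × 9/16 = 486.5625
  red: 865 × 3/16 = 162.1875
  white: 865 × 4/16 = 216.25
Contribution of white: (219 − 216.25)² / 216.25 = 0.0350

0.035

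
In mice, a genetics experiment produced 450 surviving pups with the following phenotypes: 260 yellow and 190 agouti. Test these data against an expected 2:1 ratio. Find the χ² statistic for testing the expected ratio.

16.000

Under the 2:1 hypothesis (Σ ratio = 3, N = 450):
  yellow: 450 × 2/3 = 300
  agouti: 450 × 1/3 = 150
χ² = Σ (O − E)² / E
  yellow: (260 − 300)² / 300 = 5.3333
  agouti: (190 − 150)² / 150 = 10.6667
χ² = 5.3333 + 10.6667 = 16.000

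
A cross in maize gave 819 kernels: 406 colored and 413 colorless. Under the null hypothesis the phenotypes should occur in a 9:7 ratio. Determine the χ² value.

The 9:7 ratio has 16 parts, so with N = 819 the expected counts are:
  colored: 819 × 9/16 = 460.6875
  colorless: 819 × 7/16 = 358.3125
χ² = Σ (O − E)² / E
  colored: (406 − 460.6875)² / 460.6875 = 6.4919
  colorless: (413 − 358.3125)² / 358.3125 = 8.3467
χ² = 6.4919 + 8.3467 = 14.8386 ≈ 14.839

14.839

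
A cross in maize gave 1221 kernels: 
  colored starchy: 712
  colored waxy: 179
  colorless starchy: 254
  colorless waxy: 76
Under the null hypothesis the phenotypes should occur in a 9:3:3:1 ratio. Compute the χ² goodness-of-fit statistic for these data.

The 9:3:3:1 ratio has 16 parts, so with N = 1221 the expected counts are:
  colored starchy: 1221 × 9/16 = 686.8125
  colored waxy: 1221 × 3/16 = 228.9375
  colorless starchy: 1221 × 3/16 = 228.9375
  colorless waxy: 1221 × 1/16 = 76.3125
χ² = Σ (O − E)² / E
  colored starchy: (712 − 686.8125)² / 686.8125 = 0.9237
  colored waxy: (179 − 228.9375)² / 228.9375 = 10.8927
  colorless starchy: (254 − 228.9375)² / 228.9375 = 2.7437
  colorless waxy: (76 − 76.3125)² / 76.3125 = 0.0013
χ² = 0.9237 + 10.8927 + 2.7437 + 0.0013 = 14.5614 ≈ 14.561

14.561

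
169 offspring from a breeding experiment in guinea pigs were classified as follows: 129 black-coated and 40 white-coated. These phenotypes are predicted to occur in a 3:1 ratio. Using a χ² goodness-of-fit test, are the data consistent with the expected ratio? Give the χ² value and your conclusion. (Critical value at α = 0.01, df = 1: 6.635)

0.160; consistent

The 3:1 ratio has 4 parts, so with N = 169 the expected counts are:
  black-coated: 169 × 3/4 = 126.75
  white-coated: 169 × 1/4 = 42.25
χ² = Σ (O − E)² / E
  black-coated: (129 − 126.75)² / 126.75 = 0.0399
  white-coated: (40 − 42.25)² / 42.25 = 0.1198
χ² = 0.0399 + 0.1198 = 0.1597 ≈ 0.160
Degrees of freedom = 2 − 1 = 1; critical value at α = 0.01 is 6.635.
Since 0.160 < 6.635, we fail to reject the null hypothesis — the data are consistent with the 3:1 ratio.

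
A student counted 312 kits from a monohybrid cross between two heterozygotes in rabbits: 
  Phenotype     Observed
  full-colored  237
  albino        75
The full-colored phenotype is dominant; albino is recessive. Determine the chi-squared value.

For a monohybrid cross between heterozygotes with complete dominance, the expected phenotypic ratio is 3:1.
The 3:1 ratio has 4 parts, so with N = 312 the expected counts are:
  full-colored: 312 × 3/4 = 234
  albino: 312 × 1/4 = 78
χ² = Σ (O − E)² / E
  full-colored: (237 − 234)² / 234 = 0.0385
  albino: (75 − 78)² / 78 = 0.1154
χ² = 0.0385 + 0.1154 = 0.1539 ≈ 0.154

0.154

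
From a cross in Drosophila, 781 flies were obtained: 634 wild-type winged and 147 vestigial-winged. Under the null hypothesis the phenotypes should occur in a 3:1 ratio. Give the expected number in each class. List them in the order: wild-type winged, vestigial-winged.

585.75, 195.25

Expected counts for N = 781 under a 3:1 ratio (total parts = 4):
  wild-type winged: 781 × 3/4 = 585.75
  vestigial-winged: 781 × 1/4 = 195.25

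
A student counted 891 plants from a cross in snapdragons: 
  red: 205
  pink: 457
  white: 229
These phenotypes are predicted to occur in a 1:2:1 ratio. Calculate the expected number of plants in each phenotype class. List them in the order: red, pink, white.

222.75, 445.5, 222.75

Under the 1:2:1 hypothesis (Σ ratio = 4, N = 891):
  red: 891 × 1/4 = 222.75
  pink: 891 × 2/4 = 445.5
  white: 891 × 1/4 = 222.75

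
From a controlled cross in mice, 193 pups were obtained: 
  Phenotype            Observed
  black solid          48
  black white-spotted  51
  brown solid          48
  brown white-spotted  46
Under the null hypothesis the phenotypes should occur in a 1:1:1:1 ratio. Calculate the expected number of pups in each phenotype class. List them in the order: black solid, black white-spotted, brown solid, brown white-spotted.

48.25, 48.25, 48.25, 48.25

Total ratio parts = 4. Expected numbers out of 193:
  black solid: 193 × 1/4 = 48.25
  black white-spotted: 193 × 1/4 = 48.25
  brown solid: 193 × 1/4 = 48.25
  brown white-spotted: 193 × 1/4 = 48.25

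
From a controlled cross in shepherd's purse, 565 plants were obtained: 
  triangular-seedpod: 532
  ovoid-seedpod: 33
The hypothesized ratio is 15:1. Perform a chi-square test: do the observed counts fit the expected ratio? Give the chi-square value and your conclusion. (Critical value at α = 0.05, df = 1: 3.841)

Total ratio parts = 16. Expected numbers out of 565:
  triangular-seedpod: 565 × 15/16 = 529.6875
  ovoid-seedpod: 565 × 1/16 = 35.3125
χ² = Σ (O − E)² / E
  triangular-seedpod: (532 − 529.6875)² / 529.6875 = 0.0101
  ovoid-seedpod: (33 − 35.3125)² / 35.3125 = 0.1514
χ² = 0.0101 + 0.1514 = 0.1615 ≈ 0.162
Degrees of freedom = 2 − 1 = 1; critical value at α = 0.05 is 3.841.
Since 0.162 < 3.841, we fail to reject the null hypothesis — the data are consistent with the 15:1 ratio.

0.162; consistent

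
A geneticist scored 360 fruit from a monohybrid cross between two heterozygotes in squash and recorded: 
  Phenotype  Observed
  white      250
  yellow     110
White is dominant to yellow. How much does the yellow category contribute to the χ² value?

4.444

For a monohybrid cross between heterozygotes with complete dominance, the expected phenotypic ratio is 3:1.
Total ratio parts = 4. Expected numbers out of 360:
  white: 360 × 3/4 = 270
  yellow: 360 × 1/4 = 90
Contribution of yellow: (110 − 90)² / 90 = 4.4444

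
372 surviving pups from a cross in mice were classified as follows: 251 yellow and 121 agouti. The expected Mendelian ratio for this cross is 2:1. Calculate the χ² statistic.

Under the 2:1 hypothesis (Σ ratio = 3, N = 372):
  yellow: 372 × 2/3 = 248
  agouti: 372 × 1/3 = 124
χ² = Σ (O − E)² / E
  yellow: (251 − 248)² / 248 = 0.0363
  agouti: (121 − 124)² / 124 = 0.0726
χ² = 0.0363 + 0.0726 = 0.1089 ≈ 0.109

0.109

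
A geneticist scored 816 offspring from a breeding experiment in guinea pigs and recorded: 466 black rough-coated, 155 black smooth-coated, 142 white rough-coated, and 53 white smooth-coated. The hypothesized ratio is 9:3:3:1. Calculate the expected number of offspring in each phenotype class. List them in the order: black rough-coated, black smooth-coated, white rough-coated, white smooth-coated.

459, 153, 153, 51

Under the 9:3:3:1 hypothesis (Σ ratio = 16, N = 816):
  black rough-coated: 816 × 9/16 = 459
  black smooth-coated: 816 × 3/16 = 153
  white rough-coated: 816 × 3/16 = 153
  white smooth-coated: 816 × 1/16 = 51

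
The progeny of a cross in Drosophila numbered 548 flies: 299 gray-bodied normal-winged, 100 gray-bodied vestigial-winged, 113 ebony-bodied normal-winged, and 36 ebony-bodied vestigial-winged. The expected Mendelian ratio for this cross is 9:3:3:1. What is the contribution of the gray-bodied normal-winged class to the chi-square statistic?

0.278

Total ratio parts = 16. Expected numbers out of 548:
  gray-bodied normal-winged: 548 × 9/16 = 308.25
  gray-bodied vestigial-winged: 548 × 3/16 = 102.75
  ebony-bodied normal-winged: 548 × 3/16 = 102.75
  ebony-bodied vestigial-winged: 548 × 1/16 = 34.25
Contribution of gray-bodied normal-winged: (299 − 308.25)² / 308.25 = 0.2776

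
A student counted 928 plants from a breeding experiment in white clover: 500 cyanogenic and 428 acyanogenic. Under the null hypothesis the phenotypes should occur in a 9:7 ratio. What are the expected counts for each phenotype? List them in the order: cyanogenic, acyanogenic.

522, 406

Total ratio parts = 16. Expected numbers out of 928:
  cyanogenic: 928 × 9/16 = 522
  acyanogenic: 928 × 7/16 = 406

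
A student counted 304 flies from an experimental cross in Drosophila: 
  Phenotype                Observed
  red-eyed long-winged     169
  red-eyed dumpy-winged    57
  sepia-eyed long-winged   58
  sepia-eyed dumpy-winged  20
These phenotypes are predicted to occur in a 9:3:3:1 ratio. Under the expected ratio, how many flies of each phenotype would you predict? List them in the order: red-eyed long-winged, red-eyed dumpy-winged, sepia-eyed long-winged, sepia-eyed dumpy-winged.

Expected counts for N = 304 under a 9:3:3:1 ratio (total parts = 16):
  red-eyed long-winged: 304 × 9/16 = 171
  red-eyed dumpy-winged: 304 × 3/16 = 57
  sepia-eyed long-winged: 304 × 3/16 = 57
  sepia-eyed dumpy-winged: 304 × 1/16 = 19

171, 57, 57, 19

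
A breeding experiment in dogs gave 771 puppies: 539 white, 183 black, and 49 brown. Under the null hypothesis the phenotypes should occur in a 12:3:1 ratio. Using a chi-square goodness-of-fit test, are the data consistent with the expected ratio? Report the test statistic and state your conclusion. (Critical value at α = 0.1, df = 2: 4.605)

Total ratio parts = 16. Expected numbers out of 771:
  white: 771 × 12/16 = 578.25
  black: 771 × 3/16 = 144.5625
  brown: 771 × 1/16 = 48.1875
χ² = Σ (O − E)² / E
  white: (539 − 578.25)² / 578.25 = 2.6642
  black: (183 − 144.5625)² / 144.5625 = 10.2201
  brown: (49 − 48.1875)² / 48.1875 = 0.0137
χ² = 2.6642 + 10.2201 + 0.0137 = 12.898
Degrees of freedom = 3 − 1 = 2; critical value at α = 0.1 is 4.605.
Since 12.898 > 4.605, we reject the null hypothesis — the data do not fit the 12:3:1 ratio.

12.898; not consistent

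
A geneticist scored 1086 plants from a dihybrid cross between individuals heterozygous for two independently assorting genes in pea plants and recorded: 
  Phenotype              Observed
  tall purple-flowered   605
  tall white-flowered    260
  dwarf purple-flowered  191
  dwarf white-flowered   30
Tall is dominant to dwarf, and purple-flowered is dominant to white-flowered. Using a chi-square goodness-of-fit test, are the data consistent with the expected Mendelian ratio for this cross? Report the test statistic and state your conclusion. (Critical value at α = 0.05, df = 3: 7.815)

A dihybrid F₂ with independent assortment and complete dominance at both loci gives a 9:3:3:1 phenotypic ratio.
Under the 9:3:3:1 hypothesis (Σ ratio = 16, N = 1086):
  tall purple-flowered: 1086 × 9/16 = 610.875
  tall white-flowered: 1086 × 3/16 = 203.625
  dwarf purple-flowered: 1086 × 3/16 = 203.625
  dwarf white-flowered: 1086 × 1/16 = 67.875
χ² = Σ (O − E)² / E
  tall purple-flowered: (605 − 610.875)² / 610.875 = 0.0565
  tall white-flowered: (260 − 203.625)² / 203.625 = 15.6078
  dwarf purple-flowered: (191 − 203.625)² / 203.625 = 0.7828
  dwarf white-flowered: (30 − 67.875)² / 67.875 = 21.1347
χ² = 0.0565 + 15.6078 + 0.7828 + 21.1347 = 37.5818 ≈ 37.582
Degrees of freedom = 4 − 1 = 3; critical value at α = 0.05 is 7.815.
Since 37.582 > 7.815, we reject the null hypothesis — the data do not fit the 9:3:3:1 ratio.

37.582; not consistent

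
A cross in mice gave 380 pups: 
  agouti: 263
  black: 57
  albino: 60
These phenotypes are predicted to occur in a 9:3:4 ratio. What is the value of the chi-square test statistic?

27.092

Total ratio parts = 16. Expected numbers out of 380:
  agouti: 380 × 9/16 = 213.75
  black: 380 × 3/16 = 71.25
  albino: 380 × 4/16 = 95
χ² = Σ (O − E)² / E
  agouti: (263 − 213.75)² / 213.75 = 11.3477
  black: (57 − 71.25)² / 71.25 = 2.8500
  albino: (60 − 95)² / 95 = 12.8947
χ² = 11.3477 + 2.8500 + 12.8947 = 27.0924 ≈ 27.092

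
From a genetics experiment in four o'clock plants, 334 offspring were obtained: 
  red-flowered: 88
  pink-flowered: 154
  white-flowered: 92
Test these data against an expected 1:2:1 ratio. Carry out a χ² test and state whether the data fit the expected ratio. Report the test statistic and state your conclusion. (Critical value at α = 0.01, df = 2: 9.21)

2.120; consistent

Total ratio parts = 4. Expected numbers out of 334:
  red-flowered: 334 × 1/4 = 83.5
  pink-flowered: 334 × 2/4 = 167
  white-flowered: 334 × 1/4 = 83.5
χ² = Σ (O − E)² / E
  red-flowered: (88 − 83.5)² / 83.5 = 0.2425
  pink-flowered: (154 − 167)² / 167 = 1.0120
  white-flowered: (92 − 83.5)² / 83.5 = 0.8653
χ² = 0.2425 + 1.0120 + 0.8653 = 2.1198 ≈ 2.120
Degrees of freedom = 3 − 1 = 2; critical value at α = 0.01 is 9.21.
Since 2.120 < 9.21, we fail to reject the null hypothesis — the data are consistent with the 1:2:1 ratio.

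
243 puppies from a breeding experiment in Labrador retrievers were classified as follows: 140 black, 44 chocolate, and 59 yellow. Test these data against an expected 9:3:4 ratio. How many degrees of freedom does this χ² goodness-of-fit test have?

2

A goodness-of-fit test with 3 phenotype classes has df = 3 − 1 = 2.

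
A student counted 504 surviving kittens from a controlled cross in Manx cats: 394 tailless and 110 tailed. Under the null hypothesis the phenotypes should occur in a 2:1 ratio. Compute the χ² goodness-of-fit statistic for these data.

30.036

Total ratio parts = 3. Expected numbers out of 504:
  tailless: 504 × 2/3 = 336
  tailed: 504 × 1/3 = 168
χ² = Σ (O − E)² / E
  tailless: (394 − 336)² / 336 = 10.0119
  tailed: (110 − 168)² / 168 = 20.0238
χ² = 10.0119 + 20.0238 = 30.0357 ≈ 30.036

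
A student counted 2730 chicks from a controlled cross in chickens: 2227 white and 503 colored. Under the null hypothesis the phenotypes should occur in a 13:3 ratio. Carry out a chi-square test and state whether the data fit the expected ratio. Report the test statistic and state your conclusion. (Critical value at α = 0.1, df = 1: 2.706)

The 13:3 ratio has 16 parts, so with N = 2730 the expected counts are:
  white: 2730 × 13/16 = 2218.125
  colored: 2730 × 3/16 = 511.875
χ² = Σ (O − E)² / E
  white: (2227 − 2218.125)² / 2218.125 = 0.0355
  colored: (503 − 511.875)² / 511.875 = 0.1539
χ² = 0.0355 + 0.1539 = 0.1894 ≈ 0.189
Degrees of freedom = 2 − 1 = 1; critical value at α = 0.1 is 2.706.
Since 0.189 < 2.706, we fail to reject the null hypothesis — the data are consistent with the 13:3 ratio.

0.189; consistent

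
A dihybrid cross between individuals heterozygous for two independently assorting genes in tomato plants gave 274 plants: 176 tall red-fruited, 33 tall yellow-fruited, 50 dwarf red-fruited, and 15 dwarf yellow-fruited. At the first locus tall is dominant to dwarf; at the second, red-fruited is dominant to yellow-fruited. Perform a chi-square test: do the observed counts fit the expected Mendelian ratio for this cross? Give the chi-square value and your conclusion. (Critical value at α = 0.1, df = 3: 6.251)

A dihybrid F₂ with independent assortment and complete dominance at both loci gives a 9:3:3:1 phenotypic ratio.
Expected counts for N = 274 under a 9:3:3:1 ratio (total parts = 16):
  tall red-fruited: 274 × 9/16 = 154.125
  tall yellow-fruited: 274 × 3/16 = 51.375
  dwarf red-fruited: 274 × 3/16 = 51.375
  dwarf yellow-fruited: 274 × 1/16 = 17.125
χ² = Σ (O − E)² / E
  tall red-fruited: (176 − 154.125)² / 154.125 = 3.1047
  tall yellow-fruited: (33 − 51.375)² / 51.375 = 6.5721
  dwarf red-fruited: (50 − 51.375)² / 51.375 = 0.0368
  dwarf yellow-fruited: (15 − 17.125)² / 17.125 = 0.2637
χ² = 3.1047 + 6.5721 + 0.0368 + 0.2637 = 9.9773 ≈ 9.977
Degrees of freedom = 4 − 1 = 3; critical value at α = 0.1 is 6.251.
Since 9.977 > 6.251, we reject the null hypothesis — the data do not fit the 9:3:3:1 ratio.

9.977; not consistent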